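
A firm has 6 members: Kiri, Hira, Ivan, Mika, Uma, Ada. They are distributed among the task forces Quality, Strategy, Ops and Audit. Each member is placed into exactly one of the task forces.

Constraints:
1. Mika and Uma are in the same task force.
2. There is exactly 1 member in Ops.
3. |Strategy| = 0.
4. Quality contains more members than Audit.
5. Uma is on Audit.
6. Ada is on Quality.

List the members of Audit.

From (5): Uma ∈ Audit.
From (6): Ada ∈ Quality.
(1): Mika matches Uma: Mika ∉ Quality.
(1): Mika matches Uma: Mika ∉ Strategy.
(1): Mika matches Uma: Mika ∉ Ops.
(1): Mika matches Uma: Mika ∈ Audit.
(3): Strategy already has 0, so the rest are out.
Suppose Kiri ∈ Audit: no assignment then satisfies all the clues, so Kiri ∉ Audit.

Audit = {Mika, Uma}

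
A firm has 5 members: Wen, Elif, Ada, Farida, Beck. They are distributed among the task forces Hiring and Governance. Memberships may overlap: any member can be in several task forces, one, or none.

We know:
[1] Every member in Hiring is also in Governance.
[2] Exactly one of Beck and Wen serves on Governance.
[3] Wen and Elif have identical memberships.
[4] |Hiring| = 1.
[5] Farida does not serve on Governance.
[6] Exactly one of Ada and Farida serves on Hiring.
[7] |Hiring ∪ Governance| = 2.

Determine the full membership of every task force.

Hiring = {Ada}; Governance = {Ada, Beck}

From (5): Farida ∉ Governance.
(1) contrapositive: Farida ∉ Hiring.
(6) (exactly one): Ada ∈ Hiring.
(1) with Ada ∈ Hiring: Ada ∈ Governance.
(4): Hiring already has 1, so the rest are out.
Suppose Wen ∈ Governance: no assignment then satisfies all the clues, so Wen ∉ Governance.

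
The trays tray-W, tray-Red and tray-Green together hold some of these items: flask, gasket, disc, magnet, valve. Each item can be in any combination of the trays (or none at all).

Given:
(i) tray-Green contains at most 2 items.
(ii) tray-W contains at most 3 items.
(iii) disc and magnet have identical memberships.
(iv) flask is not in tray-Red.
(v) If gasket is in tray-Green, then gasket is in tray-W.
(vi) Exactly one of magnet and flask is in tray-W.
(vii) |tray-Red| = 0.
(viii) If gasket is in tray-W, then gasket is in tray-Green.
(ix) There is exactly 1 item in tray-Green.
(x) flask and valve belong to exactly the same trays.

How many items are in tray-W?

3

From (iv): flask ∉ tray-Red.
(vii): tray-Red already has 0, so the rest are out.
Suppose flask ∈ tray-Green: no assignment then satisfies all the clues, so flask ∉ tray-Green.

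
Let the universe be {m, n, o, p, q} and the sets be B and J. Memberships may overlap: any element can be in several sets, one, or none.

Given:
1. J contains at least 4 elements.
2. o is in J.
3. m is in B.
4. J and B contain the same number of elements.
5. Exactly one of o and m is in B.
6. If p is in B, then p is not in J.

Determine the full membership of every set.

B = {m, n, p, q}; J = {m, n, o, q}

From (2): o ∈ J.
From (3): m ∈ B.
(5) (exactly one): o ∉ B.
Suppose m ∉ J: no assignment then satisfies all the clues, so m ∈ J.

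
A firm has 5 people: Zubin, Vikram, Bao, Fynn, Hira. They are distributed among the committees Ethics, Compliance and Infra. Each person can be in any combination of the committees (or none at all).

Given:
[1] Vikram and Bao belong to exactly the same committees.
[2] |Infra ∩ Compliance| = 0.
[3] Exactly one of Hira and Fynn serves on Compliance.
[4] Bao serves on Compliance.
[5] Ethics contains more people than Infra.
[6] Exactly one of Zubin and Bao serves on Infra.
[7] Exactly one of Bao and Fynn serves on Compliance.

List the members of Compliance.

From (4): Bao ∈ Compliance.
(1): Vikram matches Bao: Vikram ∈ Compliance.
(7) (exactly one): Fynn ∉ Compliance.
(3) (exactly one): Hira ∈ Compliance.
Suppose Zubin ∈ Compliance: no assignment then satisfies all the clues, so Zubin ∉ Compliance.

Compliance = {Bao, Hira, Vikram}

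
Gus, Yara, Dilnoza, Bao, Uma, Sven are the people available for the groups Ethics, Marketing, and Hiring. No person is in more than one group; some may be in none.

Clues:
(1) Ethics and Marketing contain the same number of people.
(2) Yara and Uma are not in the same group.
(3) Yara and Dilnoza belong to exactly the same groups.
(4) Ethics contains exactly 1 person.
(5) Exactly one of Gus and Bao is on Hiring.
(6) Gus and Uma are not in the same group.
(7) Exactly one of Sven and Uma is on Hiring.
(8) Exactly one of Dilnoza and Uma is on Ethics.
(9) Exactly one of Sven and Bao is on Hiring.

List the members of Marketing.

Marketing = {Bao}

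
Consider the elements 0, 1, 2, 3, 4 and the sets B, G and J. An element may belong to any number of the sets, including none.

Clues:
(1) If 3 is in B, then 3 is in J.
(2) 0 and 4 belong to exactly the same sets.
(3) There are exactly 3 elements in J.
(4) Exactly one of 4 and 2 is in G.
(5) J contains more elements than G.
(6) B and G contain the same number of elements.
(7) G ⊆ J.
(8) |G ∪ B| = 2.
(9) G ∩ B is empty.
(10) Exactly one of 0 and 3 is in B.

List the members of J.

J = {1, 2, 3}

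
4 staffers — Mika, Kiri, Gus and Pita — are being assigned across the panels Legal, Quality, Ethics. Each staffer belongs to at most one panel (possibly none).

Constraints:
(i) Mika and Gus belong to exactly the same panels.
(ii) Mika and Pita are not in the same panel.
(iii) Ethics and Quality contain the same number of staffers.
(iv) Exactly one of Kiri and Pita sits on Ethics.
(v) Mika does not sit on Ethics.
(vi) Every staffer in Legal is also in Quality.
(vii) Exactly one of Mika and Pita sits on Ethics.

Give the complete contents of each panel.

Legal = {}; Quality = {Kiri}; Ethics = {Pita}

From (v): Mika ∉ Ethics.
(i): Gus matches Mika: Gus ∉ Ethics.
(vii) (exactly one): Pita ∈ Ethics.
(iv) (exactly one): Kiri ∉ Ethics.
Suppose Mika ∈ Legal: no assignment then satisfies all the clues, so Mika ∉ Legal.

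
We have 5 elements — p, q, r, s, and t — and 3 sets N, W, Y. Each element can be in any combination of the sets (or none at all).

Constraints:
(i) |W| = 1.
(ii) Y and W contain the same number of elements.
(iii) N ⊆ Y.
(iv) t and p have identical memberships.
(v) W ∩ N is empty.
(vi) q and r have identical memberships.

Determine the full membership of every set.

N = {}; W = {s}; Y = {s}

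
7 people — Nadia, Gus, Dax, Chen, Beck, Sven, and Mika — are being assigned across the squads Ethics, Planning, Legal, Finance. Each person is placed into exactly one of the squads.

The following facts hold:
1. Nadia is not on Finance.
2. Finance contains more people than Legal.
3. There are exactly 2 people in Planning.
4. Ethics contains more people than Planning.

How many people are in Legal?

0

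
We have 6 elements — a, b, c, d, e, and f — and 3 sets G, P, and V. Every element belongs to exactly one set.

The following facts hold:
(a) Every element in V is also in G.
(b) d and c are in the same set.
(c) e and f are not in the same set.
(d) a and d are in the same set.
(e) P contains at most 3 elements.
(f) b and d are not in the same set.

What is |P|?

2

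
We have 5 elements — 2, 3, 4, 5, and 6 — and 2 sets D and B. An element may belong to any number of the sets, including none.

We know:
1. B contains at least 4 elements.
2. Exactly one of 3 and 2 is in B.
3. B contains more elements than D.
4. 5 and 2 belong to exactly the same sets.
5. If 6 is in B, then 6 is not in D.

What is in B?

B = {2, 4, 5, 6}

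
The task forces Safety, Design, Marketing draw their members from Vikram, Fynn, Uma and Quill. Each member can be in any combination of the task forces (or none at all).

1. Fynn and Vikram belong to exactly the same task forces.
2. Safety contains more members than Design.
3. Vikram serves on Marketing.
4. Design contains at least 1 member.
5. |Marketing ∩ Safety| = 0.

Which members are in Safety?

Safety = {Quill, Uma}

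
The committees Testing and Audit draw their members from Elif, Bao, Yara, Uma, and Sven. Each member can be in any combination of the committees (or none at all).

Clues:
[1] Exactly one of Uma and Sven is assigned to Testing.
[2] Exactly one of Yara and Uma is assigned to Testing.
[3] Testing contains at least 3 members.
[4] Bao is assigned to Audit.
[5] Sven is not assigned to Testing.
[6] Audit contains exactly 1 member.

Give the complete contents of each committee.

From (4): Bao ∈ Audit.
From (5): Sven ∉ Testing.
(1) (exactly one): Uma ∈ Testing.
(2) (exactly one): Yara ∉ Testing.
(3): only 3 candidates remain for Testing, so all are in.
(6): Audit already has 1, so the rest are out.

Testing = {Bao, Elif, Uma}; Audit = {Bao}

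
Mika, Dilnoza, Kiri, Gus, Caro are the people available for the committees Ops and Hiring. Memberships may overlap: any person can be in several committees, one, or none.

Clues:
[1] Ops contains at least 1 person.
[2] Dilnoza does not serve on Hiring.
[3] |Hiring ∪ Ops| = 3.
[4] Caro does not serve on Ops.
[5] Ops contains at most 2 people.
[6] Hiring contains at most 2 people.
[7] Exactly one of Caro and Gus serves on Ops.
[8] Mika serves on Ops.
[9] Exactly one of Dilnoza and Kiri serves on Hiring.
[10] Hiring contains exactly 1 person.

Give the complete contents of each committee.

Ops = {Gus, Mika}; Hiring = {Kiri}

From (2): Dilnoza ∉ Hiring.
From (4): Caro ∉ Ops.
From (8): Mika ∈ Ops.
(7) (exactly one): Gus ∈ Ops.
(9) (exactly one): Kiri ∈ Hiring.
(10): Hiring already has 1, so the rest are out.
(5): Ops already has 2, so the rest are out.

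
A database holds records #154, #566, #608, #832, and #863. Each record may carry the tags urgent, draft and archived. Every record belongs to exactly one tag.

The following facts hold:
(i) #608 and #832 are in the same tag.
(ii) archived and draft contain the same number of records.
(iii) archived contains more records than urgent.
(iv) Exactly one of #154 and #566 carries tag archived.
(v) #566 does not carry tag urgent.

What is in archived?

From (v): #566 ∉ urgent.
Suppose #154 ∈ archived: no assignment then satisfies all the clues, so #154 ∉ archived.

archived = {#566, #863}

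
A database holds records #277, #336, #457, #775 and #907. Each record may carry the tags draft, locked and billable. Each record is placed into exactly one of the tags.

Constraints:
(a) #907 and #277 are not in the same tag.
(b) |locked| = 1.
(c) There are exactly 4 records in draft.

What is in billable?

billable = {}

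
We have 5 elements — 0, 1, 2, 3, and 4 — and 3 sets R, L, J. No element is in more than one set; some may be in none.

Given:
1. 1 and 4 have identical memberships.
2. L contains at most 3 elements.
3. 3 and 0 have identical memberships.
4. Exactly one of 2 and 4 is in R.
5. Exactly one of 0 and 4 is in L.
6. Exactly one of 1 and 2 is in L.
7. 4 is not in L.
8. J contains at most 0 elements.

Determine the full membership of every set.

From (7): 4 ∉ L.
(1): 1 matches 4: 1 ∉ L.
(5) (exactly one): 0 ∈ L.
(6) (exactly one): 2 ∈ L.
(8): J already has 0, so the rest are out.
(3): 3 matches 0: 3 ∉ R.
(3): 3 matches 0: 3 ∈ L.
(4) (exactly one): 4 ∈ R.
(1): 1 matches 4: 1 ∈ R.

R = {1, 4}; L = {0, 2, 3}; J = {}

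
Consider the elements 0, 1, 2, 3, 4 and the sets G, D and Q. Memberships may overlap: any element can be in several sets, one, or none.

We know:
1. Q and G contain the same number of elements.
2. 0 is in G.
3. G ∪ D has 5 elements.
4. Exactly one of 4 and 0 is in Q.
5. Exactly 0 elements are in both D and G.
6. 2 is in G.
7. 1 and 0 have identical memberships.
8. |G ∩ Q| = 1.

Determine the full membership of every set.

G = {0, 1, 2}; D = {3, 4}; Q = {2, 3, 4}

From (2): 0 ∈ G.
From (6): 2 ∈ G.
(7): 1 matches 0: 1 ∈ G.
Suppose 0 ∈ D: no assignment then satisfies all the clues, so 0 ∉ D.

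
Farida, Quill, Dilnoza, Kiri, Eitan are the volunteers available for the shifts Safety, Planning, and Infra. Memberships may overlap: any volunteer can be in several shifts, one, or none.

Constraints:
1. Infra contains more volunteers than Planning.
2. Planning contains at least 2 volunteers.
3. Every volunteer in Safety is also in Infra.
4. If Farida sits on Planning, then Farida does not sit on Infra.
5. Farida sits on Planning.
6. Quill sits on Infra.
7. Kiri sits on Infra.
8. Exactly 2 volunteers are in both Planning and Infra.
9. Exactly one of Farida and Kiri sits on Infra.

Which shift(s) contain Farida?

From (5): Farida ∈ Planning.
From (6): Quill ∈ Infra.
From (7): Kiri ∈ Infra.
(4): Farida ∉ Infra.
(3) contrapositive: Farida ∉ Safety.

Farida: Planning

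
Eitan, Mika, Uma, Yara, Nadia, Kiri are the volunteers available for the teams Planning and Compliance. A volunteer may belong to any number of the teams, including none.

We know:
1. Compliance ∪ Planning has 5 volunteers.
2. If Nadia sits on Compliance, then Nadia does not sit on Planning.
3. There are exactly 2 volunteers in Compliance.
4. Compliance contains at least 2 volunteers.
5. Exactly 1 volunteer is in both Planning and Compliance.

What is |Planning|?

4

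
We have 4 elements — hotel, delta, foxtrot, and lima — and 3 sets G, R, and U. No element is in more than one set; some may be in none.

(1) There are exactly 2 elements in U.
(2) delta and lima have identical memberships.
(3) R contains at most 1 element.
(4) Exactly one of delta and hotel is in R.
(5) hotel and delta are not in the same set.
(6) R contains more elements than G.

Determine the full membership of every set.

G = {}; R = {hotel}; U = {delta, lima}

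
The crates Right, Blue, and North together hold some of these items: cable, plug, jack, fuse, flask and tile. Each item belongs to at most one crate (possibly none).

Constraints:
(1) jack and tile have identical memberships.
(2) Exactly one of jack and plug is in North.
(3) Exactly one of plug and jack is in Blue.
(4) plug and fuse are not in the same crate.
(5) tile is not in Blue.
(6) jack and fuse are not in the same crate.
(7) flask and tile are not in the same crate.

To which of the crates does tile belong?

From (5): tile ∉ Blue.
(1): jack matches tile: jack ∉ Blue.
(3) (exactly one): plug ∈ Blue.
(4): fuse ∉ Blue.
(2) (exactly one): jack ∈ North.
(6): fuse ∉ North.
(1): tile matches jack: tile ∉ Right.
(1): tile matches jack: tile ∈ North.
(7): flask ∉ North.

tile: North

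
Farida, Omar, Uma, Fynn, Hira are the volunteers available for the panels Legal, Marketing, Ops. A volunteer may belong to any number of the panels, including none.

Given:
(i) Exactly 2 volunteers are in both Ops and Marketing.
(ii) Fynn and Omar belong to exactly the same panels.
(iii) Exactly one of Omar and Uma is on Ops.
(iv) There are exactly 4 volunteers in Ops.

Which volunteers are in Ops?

Ops = {Farida, Fynn, Hira, Omar}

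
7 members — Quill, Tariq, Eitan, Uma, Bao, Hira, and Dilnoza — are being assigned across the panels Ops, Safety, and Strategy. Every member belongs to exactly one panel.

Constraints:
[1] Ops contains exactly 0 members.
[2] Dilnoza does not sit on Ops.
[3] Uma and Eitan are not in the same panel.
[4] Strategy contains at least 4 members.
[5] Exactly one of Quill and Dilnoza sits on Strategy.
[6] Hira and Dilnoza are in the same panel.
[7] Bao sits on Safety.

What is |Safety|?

3

From (2): Dilnoza ∉ Ops.
From (7): Bao ∈ Safety.
(1): Ops already has 0, so the rest are out.
Suppose Quill ∉ Safety: no assignment then satisfies all the clues, so Quill ∈ Safety.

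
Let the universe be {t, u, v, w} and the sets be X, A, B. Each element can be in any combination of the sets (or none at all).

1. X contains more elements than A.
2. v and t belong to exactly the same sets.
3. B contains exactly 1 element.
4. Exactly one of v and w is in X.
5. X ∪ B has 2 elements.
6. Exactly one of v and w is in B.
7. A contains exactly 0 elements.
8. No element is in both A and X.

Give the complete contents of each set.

X = {u, w}; A = {}; B = {w}

(7): A already has 0, so the rest are out.
Suppose t ∈ X: no assignment then satisfies all the clues, so t ∉ X.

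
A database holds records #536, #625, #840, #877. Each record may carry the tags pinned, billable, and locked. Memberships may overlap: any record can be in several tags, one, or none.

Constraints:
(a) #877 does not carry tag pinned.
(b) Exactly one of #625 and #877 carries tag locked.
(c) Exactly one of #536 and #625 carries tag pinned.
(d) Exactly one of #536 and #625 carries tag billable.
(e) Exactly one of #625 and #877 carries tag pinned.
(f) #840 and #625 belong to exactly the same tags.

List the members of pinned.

pinned = {#625, #840}

From (a): #877 ∉ pinned.
(e) (exactly one): #625 ∈ pinned.
(f): #840 matches #625: #840 ∈ pinned.
(c) (exactly one): #536 ∉ pinned.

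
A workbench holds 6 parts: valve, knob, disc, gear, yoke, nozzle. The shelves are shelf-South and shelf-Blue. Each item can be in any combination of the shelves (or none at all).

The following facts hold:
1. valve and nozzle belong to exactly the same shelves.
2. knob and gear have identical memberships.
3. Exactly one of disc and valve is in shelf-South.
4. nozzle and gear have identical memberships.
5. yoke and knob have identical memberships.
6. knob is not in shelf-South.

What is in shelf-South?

shelf-South = {disc}

From (6): knob ∉ shelf-South.
(2): gear matches knob: gear ∉ shelf-South.
(4): nozzle matches gear: nozzle ∉ shelf-South.
(5): yoke matches knob: yoke ∉ shelf-South.
(1): valve matches nozzle: valve ∉ shelf-South.
(3) (exactly one): disc ∈ shelf-South.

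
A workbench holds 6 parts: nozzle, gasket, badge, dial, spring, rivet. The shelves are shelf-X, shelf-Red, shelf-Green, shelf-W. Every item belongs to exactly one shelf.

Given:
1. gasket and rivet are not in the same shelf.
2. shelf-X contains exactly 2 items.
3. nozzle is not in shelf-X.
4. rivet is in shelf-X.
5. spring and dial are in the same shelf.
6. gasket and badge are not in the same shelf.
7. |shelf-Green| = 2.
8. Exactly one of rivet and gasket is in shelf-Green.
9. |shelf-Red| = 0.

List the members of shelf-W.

shelf-W = {dial, spring}

From (3): nozzle ∉ shelf-X.
From (4): rivet ∈ shelf-X.
(1): gasket ∉ shelf-X.
(8) (exactly one): gasket ∈ shelf-Green.
(9): shelf-Red already has 0, so the rest are out.
(6): badge ∉ shelf-Green.
Suppose nozzle ∈ shelf-W: no assignment then satisfies all the clues, so nozzle ∉ shelf-W.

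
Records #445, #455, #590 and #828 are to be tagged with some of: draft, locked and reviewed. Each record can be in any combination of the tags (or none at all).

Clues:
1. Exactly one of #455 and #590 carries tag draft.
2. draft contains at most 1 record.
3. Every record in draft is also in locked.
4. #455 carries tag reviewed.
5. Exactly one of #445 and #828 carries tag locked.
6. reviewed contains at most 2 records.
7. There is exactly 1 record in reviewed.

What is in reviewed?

reviewed = {#455}

From (4): #455 ∈ reviewed.
(7): reviewed already has 1, so the rest are out.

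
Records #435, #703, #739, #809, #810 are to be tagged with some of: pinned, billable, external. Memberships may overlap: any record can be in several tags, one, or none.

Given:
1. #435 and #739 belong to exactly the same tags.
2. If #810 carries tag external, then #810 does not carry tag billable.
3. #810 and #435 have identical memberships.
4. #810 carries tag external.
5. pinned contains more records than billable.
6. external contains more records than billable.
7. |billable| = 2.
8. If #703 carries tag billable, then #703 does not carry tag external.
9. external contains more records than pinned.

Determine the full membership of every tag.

pinned = {#435, #739, #810}; billable = {#703, #809}; external = {#435, #739, #809, #810}

From (4): #810 ∈ external.
(2): #810 ∉ billable.
(3): #435 matches #810: #435 ∉ billable.
(3): #435 matches #810: #435 ∈ external.
(1): #739 matches #435: #739 ∉ billable.
(1): #739 matches #435: #739 ∈ external.
(7): only 2 candidates remain for billable, so all are in.
(8): #703 ∉ external.
Suppose #435 ∉ pinned: no assignment then satisfies all the clues, so #435 ∈ pinned.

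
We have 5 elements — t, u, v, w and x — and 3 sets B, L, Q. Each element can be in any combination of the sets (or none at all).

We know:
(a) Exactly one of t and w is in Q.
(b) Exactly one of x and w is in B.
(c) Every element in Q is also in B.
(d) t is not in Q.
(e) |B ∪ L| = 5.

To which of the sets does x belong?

x: L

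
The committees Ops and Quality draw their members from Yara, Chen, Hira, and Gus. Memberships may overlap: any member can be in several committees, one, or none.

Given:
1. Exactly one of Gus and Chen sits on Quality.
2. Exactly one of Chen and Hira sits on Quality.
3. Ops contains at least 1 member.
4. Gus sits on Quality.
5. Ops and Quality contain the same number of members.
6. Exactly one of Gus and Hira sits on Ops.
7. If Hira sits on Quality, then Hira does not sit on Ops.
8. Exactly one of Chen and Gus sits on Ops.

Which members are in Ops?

From (4): Gus ∈ Quality.
(1) (exactly one): Chen ∉ Quality.
(2) (exactly one): Hira ∈ Quality.
(7): Hira ∉ Ops.
(6) (exactly one): Gus ∈ Ops.
(8) (exactly one): Chen ∉ Ops.
Suppose Yara ∉ Ops: no assignment then satisfies all the clues, so Yara ∈ Ops.

Ops = {Gus, Yara}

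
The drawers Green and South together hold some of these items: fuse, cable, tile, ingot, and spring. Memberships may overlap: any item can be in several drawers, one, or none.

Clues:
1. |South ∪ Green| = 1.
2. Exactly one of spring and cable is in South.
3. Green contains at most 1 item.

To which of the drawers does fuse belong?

fuse: none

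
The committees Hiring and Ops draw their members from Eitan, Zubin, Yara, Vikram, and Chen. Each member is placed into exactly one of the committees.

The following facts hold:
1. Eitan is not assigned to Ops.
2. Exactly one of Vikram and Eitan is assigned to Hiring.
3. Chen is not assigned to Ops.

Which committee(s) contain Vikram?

Vikram: Ops

From (1): Eitan ∉ Ops.
From (3): Chen ∉ Ops.
Only one committee left: Eitan ∈ Hiring.
Only one committee left: Chen ∈ Hiring.
(2) (exactly one): Vikram ∉ Hiring.
Only one committee left: Vikram ∈ Ops.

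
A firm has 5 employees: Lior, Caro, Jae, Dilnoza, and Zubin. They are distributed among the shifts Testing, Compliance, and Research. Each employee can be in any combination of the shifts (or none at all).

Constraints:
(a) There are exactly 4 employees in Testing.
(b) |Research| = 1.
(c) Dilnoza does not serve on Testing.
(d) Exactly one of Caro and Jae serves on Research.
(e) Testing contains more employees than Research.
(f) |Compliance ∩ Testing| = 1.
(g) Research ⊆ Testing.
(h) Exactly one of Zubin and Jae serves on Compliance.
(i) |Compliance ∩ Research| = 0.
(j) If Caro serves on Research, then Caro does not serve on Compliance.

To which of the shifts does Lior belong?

From (c): Dilnoza ∉ Testing.
(a): only 4 candidates remain for Testing, so all are in.
(g) contrapositive: Dilnoza ∉ Research.
Suppose Lior ∈ Compliance: no assignment then satisfies all the clues, so Lior ∉ Compliance.

Lior: Testing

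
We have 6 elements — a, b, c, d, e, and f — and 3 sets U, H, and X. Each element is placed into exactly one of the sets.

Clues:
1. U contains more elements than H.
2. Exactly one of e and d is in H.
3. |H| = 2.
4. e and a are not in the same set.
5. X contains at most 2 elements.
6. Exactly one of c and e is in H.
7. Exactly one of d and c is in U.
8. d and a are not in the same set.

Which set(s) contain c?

c: U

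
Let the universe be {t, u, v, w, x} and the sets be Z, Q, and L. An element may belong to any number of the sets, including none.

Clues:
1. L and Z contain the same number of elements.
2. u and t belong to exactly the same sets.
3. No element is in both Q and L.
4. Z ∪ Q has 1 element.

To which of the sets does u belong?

u: none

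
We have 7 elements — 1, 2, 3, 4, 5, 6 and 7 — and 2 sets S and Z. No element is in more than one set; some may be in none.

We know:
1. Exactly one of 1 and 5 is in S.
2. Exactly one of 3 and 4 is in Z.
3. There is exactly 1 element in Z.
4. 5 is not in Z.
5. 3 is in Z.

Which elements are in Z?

From (4): 5 ∉ Z.
From (5): 3 ∈ Z.
(2) (exactly one): 4 ∉ Z.
(3): Z already has 1, so the rest are out.

Z = {3}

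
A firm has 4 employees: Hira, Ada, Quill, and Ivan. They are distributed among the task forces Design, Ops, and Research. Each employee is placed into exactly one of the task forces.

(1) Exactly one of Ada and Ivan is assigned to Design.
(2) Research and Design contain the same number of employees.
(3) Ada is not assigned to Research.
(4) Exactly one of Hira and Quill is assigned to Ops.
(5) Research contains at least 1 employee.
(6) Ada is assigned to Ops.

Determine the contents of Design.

Design = {Ivan}

From (3): Ada ∉ Research.
From (6): Ada ∈ Ops.
(1) (exactly one): Ivan ∈ Design.
Suppose Hira ∈ Design: no assignment then satisfies all the clues, so Hira ∉ Design.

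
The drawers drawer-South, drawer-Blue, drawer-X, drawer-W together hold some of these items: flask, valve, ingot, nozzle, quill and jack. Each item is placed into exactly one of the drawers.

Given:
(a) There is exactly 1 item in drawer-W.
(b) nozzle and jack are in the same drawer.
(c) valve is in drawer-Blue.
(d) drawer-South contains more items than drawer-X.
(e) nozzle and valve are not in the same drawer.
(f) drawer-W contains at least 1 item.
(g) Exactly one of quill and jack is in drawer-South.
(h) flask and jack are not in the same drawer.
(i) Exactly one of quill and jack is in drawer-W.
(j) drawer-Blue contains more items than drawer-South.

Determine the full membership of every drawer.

drawer-South = {jack, nozzle}; drawer-Blue = {flask, ingot, valve}; drawer-X = {}; drawer-W = {quill}

From (c): valve ∈ drawer-Blue.
(e): nozzle ∉ drawer-Blue.
(b): jack matches nozzle: jack ∉ drawer-Blue.
Suppose flask ∈ drawer-South: no assignment then satisfies all the clues, so flask ∉ drawer-South.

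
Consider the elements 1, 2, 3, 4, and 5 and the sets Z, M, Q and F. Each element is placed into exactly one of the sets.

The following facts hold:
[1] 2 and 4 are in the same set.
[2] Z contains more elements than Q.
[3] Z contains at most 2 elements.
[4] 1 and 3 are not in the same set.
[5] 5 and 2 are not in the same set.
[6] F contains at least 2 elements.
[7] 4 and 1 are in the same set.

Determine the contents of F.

F = {1, 2, 4}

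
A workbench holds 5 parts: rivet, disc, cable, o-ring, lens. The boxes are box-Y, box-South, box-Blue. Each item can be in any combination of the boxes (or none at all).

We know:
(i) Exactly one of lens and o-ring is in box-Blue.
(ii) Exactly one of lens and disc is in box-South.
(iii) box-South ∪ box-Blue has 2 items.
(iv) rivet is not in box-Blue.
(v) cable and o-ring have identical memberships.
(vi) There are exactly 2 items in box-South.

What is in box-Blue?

box-Blue = {lens}

From (iv): rivet ∉ box-Blue.
Suppose disc ∈ box-Blue: no assignment then satisfies all the clues, so disc ∉ box-Blue.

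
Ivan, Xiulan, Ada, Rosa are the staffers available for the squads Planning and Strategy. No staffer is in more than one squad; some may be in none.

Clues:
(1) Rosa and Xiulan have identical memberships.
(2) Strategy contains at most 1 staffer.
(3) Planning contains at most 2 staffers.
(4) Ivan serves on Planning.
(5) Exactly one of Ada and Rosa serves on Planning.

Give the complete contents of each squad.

From (4): Ivan ∈ Planning.
Suppose Xiulan ∈ Planning: no assignment then satisfies all the clues, so Xiulan ∉ Planning.

Planning = {Ada, Ivan}; Strategy = {}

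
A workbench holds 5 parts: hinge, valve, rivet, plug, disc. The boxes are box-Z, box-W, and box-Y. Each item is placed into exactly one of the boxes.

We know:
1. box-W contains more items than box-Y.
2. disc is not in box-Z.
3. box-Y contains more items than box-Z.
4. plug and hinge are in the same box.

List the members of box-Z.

box-Z = {}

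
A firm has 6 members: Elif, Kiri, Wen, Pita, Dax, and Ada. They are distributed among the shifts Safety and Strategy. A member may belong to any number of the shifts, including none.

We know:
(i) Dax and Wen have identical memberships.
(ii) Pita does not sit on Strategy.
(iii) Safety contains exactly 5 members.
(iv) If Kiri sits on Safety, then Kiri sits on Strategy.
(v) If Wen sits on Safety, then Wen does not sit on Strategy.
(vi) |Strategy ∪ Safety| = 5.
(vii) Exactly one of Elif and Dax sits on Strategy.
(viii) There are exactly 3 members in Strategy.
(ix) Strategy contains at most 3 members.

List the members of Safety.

Safety = {Ada, Dax, Elif, Kiri, Wen}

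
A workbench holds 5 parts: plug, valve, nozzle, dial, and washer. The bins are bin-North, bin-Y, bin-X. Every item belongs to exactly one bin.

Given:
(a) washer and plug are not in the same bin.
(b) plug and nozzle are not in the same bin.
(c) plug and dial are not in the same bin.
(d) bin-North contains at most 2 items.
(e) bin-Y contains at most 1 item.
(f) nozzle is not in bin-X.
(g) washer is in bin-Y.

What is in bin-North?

bin-North = {dial, nozzle}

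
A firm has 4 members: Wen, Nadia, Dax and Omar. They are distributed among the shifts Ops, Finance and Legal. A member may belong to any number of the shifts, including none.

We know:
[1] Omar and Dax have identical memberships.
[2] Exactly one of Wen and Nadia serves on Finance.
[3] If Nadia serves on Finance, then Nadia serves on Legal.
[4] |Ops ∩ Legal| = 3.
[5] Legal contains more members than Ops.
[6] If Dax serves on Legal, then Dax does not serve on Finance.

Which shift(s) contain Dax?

Dax: Legal, Ops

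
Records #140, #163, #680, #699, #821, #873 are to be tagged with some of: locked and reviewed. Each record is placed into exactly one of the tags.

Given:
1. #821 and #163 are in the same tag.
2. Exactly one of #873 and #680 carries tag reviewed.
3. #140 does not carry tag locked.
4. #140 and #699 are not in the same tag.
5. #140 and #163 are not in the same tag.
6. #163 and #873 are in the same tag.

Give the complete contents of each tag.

From (3): #140 ∉ locked.
Only one tag left: #140 ∈ reviewed.
(4): #699 ∉ reviewed.
(5): #163 ∉ reviewed.
(6): #873 matches #163: #873 ∉ reviewed.
Only one tag left: #163 ∈ locked.
Only one tag left: #699 ∈ locked.
Only one tag left: #873 ∈ locked.
(1): #821 matches #163: #821 ∈ locked.
(2) (exactly one): #680 ∈ reviewed.

locked = {#163, #699, #821, #873}; reviewed = {#140, #680}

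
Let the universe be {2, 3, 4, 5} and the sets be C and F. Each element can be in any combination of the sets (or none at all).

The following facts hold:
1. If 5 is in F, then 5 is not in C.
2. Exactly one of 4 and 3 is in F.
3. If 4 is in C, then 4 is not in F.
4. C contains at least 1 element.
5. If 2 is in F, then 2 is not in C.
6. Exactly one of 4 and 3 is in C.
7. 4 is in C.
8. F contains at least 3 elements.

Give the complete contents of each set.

C = {4}; F = {2, 3, 5}

From (7): 4 ∈ C.
(3): 4 ∉ F.
(6) (exactly one): 3 ∉ C.
(8): only 3 candidates remain for F, so all are in.
(1): 5 ∉ C.
(5): 2 ∉ C.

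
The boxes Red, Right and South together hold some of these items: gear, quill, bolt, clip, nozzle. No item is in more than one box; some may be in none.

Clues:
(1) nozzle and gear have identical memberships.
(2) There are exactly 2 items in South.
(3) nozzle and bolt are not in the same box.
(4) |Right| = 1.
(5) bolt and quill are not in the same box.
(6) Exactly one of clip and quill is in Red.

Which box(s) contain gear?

gear: South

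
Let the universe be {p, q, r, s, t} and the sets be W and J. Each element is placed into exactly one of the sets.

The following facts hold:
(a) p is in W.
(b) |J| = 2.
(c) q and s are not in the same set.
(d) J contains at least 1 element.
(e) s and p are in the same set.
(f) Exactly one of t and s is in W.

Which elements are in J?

J = {q, t}

From (a): p ∈ W.
(e): s matches p: s ∈ W.
(f) (exactly one): t ∉ W.
Only one set left: t ∈ J.
(c): q ∉ W.
Only one set left: q ∈ J.
(b): J already has 2, so the rest are out.
Only one set left: r ∈ W.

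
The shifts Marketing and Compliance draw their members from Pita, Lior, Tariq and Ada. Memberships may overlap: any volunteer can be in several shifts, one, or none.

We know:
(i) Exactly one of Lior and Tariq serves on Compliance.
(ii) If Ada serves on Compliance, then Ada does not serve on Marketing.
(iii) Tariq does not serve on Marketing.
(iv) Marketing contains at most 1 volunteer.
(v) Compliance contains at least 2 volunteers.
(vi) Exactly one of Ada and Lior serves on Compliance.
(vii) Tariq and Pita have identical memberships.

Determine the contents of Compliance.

Compliance = {Ada, Pita, Tariq}

From (iii): Tariq ∉ Marketing.
(vii): Pita matches Tariq: Pita ∉ Marketing.
Suppose Pita ∉ Compliance: no assignment then satisfies all the clues, so Pita ∈ Compliance.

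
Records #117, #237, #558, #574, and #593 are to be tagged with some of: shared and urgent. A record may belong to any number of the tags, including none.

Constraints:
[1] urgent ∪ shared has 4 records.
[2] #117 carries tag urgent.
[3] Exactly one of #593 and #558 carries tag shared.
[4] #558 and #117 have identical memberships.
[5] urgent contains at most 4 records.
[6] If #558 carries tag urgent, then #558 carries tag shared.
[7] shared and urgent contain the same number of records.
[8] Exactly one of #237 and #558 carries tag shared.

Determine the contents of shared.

From (2): #117 ∈ urgent.
(4): #558 matches #117: #558 ∈ urgent.
(6): #558 ∈ shared.
(8) (exactly one): #237 ∉ shared.
(3) (exactly one): #593 ∉ shared.
(4): #117 matches #558: #117 ∈ shared.
Suppose #574 ∉ shared: no assignment then satisfies all the clues, so #574 ∈ shared.

shared = {#117, #558, #574}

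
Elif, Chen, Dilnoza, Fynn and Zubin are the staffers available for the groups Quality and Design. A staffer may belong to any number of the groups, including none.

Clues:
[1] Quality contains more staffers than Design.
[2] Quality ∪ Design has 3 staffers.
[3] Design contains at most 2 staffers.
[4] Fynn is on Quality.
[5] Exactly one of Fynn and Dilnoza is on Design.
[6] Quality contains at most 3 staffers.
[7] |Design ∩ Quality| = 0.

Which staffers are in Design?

Design = {Dilnoza}

From (4): Fynn ∈ Quality.
Suppose Elif ∈ Design: no assignment then satisfies all the clues, so Elif ∉ Design.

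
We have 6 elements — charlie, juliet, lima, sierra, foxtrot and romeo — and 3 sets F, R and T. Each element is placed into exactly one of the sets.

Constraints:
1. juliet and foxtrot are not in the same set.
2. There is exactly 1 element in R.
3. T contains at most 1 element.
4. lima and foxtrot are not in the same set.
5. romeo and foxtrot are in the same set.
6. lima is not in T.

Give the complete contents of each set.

F = {charlie, foxtrot, romeo, sierra}; R = {lima}; T = {juliet}

From (6): lima ∉ T.
Suppose charlie ∉ F: no assignment then satisfies all the clues, so charlie ∈ F.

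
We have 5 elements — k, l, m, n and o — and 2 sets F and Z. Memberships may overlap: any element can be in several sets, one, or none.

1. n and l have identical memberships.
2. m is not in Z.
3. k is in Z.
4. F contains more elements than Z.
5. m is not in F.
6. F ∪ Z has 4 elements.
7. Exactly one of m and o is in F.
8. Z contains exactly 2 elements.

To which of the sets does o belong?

From (2): m ∉ Z.
From (3): k ∈ Z.
From (5): m ∉ F.
(7) (exactly one): o ∈ F.
Suppose o ∉ Z: no assignment then satisfies all the clues, so o ∈ Z.

o: F, Z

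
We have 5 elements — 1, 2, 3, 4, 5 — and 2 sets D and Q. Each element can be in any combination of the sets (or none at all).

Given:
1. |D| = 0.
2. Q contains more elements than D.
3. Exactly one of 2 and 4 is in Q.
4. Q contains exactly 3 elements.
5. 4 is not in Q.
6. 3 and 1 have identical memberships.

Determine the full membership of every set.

D = {}; Q = {1, 2, 3}

From (5): 4 ∉ Q.
(1): D already has 0, so the rest are out.
(3) (exactly one): 2 ∈ Q.
Suppose 1 ∉ Q: no assignment then satisfies all the clues, so 1 ∈ Q.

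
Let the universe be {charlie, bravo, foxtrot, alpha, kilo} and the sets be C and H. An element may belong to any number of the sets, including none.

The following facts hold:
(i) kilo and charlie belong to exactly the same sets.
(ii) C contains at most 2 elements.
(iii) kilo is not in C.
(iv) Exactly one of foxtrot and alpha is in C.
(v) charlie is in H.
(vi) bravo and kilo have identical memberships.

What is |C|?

1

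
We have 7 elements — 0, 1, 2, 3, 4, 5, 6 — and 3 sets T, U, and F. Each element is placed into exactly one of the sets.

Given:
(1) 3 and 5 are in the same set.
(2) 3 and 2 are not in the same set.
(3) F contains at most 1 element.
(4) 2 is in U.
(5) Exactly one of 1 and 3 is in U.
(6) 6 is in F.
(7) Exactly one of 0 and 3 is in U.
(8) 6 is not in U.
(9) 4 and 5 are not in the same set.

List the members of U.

U = {0, 1, 2, 4}

From (4): 2 ∈ U.
From (6): 6 ∈ F.
(2): 3 ∉ U.
(3): F already has 1, so the rest are out.
(5) (exactly one): 1 ∈ U.
(7) (exactly one): 0 ∈ U.
Only one set left: 3 ∈ T.
(1): 5 matches 3: 5 ∈ T.
(9): 4 ∉ T.
Only one set left: 4 ∈ U.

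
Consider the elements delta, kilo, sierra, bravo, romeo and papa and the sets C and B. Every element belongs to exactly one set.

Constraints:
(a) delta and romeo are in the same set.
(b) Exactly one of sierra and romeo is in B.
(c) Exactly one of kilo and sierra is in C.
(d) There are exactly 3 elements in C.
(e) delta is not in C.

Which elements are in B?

B = {delta, kilo, romeo}

From (e): delta ∉ C.
(a): romeo matches delta: romeo ∉ C.
Only one set left: delta ∈ B.
Only one set left: romeo ∈ B.
(b) (exactly one): sierra ∉ B.
Only one set left: sierra ∈ C.
(c) (exactly one): kilo ∉ C.
(d): only 3 candidates remain for C, so all are in.
Only one set left: kilo ∈ B.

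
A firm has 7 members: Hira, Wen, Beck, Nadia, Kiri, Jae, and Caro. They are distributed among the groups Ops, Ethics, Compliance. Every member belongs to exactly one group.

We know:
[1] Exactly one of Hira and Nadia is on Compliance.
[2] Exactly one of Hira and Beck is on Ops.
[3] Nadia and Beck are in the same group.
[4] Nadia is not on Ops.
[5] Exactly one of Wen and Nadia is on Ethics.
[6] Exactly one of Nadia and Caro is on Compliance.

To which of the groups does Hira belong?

Hira: Ops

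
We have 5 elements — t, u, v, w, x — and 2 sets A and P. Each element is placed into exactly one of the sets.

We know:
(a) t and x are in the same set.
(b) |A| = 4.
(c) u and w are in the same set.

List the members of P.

P = {v}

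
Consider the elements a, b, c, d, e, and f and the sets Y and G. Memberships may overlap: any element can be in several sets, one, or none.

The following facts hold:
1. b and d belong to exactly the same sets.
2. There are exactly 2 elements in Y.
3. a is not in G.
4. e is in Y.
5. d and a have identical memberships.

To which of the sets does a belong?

a: none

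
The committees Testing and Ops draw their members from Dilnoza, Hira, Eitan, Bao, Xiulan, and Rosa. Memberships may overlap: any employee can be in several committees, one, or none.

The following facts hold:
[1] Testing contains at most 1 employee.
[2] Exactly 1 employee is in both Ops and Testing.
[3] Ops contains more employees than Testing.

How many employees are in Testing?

1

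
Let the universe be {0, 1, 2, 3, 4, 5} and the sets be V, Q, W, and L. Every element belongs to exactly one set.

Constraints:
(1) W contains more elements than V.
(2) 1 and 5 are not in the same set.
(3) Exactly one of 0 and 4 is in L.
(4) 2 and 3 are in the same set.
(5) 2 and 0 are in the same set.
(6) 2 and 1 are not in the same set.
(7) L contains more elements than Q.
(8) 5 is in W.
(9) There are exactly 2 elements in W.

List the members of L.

L = {0, 2, 3}

From (8): 5 ∈ W.
(2): 1 ∉ W.
Suppose 0 ∉ L: no assignment then satisfies all the clues, so 0 ∈ L.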